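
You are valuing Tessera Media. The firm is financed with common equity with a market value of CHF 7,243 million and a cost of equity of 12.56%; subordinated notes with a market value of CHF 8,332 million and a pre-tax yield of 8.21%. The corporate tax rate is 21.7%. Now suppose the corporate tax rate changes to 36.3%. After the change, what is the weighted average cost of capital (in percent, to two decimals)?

After the change:
Total capital V = 7243 + 8332 = 15575.
Equity: weight = 7243/15575 = 0.4650; cost = 12.56%.
Subordinated notes: weight = 8332/15575 = 0.5350; after-tax cost = 8.21% × (1 − 36.3%) = 5.2298%.
WACC = 0.4650 × 12.5600% + 0.5350 × 5.2298% = 8.6386%.

8.64%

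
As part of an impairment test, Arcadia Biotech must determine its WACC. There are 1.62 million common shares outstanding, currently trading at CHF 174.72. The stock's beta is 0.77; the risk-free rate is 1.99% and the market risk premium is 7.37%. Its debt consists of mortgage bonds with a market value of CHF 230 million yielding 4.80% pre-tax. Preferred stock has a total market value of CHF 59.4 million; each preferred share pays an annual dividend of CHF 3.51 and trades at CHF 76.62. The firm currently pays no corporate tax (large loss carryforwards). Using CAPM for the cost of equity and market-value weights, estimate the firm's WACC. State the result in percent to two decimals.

6.19%

Cost of equity via CAPM: Re = 1.99% + 0.77 × 7.37% = 7.6649%.
Cost of preferred: Rp = 3.51 / 76.62 = 4.5810%.
Market value of equity E = 174.72 × 1.62m = 283.0464m.
Total capital V = 283.0464 + 59.4 + 230 = 572.4464.
Equity: weight = 283.0464/572.4464 = 0.4945; cost = 7.6649%.
Preferred: weight = 59.4/572.4464 = 0.1038; cost = 4.581%.
Mortgage bonds: weight = 230/572.4464 = 0.4018; after-tax cost = 4.8% × (1 − 0%) = 4.8000%.
WACC = 0.4945 × 7.6649% + 0.1038 × 4.5810% + 0.4018 × 4.8000% = 6.1938%.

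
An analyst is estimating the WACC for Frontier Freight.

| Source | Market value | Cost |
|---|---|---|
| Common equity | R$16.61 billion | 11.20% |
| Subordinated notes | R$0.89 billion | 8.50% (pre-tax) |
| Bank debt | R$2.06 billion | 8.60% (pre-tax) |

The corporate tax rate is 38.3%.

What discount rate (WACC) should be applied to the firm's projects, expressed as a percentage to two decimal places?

Total capital V = 16.61 + 0.89 + 2.06 = 19.56.
Equity: weight = 16.61/19.56 = 0.8492; cost = 11.2%.
Subordinated notes: weight = 0.89/19.56 = 0.0455; after-tax cost = 8.5% × (1 − 38.3%) = 5.2445%.
Bank debt: weight = 2.06/19.56 = 0.1053; after-tax cost = 8.6% × (1 − 38.3%) = 5.3062%.
WACC = 0.8492 × 11.2000% + 0.0455 × 5.2445% + 0.1053 × 5.3062% = 10.3083%.

10.31%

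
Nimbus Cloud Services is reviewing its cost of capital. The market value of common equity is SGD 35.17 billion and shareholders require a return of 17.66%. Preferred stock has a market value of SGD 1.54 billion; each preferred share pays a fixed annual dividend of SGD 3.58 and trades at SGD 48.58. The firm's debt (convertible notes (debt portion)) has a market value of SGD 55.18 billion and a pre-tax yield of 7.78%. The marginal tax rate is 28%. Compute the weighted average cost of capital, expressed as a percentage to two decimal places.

Cost of preferred: Rp = 3.58 / 48.58 = 7.3693%.
Total capital V = 35.17 + 1.54 + 55.18 = 91.89.
Equity: weight = 35.17/91.89 = 0.3827; cost = 17.66%.
Preferred: weight = 1.54/91.89 = 0.0168; cost = 7.3693%.
Convertible notes (debt portion): weight = 55.18/91.89 = 0.6005; after-tax cost = 7.78% × (1 − 28%) = 5.6016%.
WACC = 0.3827 × 17.6600% + 0.0168 × 7.3693% + 0.6005 × 5.6016% = 10.2465%.

10.25%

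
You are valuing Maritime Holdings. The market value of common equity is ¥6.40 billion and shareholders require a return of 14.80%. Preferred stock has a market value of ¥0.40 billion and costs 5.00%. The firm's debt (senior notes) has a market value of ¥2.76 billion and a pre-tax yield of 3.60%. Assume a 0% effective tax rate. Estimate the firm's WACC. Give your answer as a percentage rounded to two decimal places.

11.16%

Total capital V = 6.4 + 0.4 + 2.76 = 9.56.
Equity: weight = 6.4/9.56 = 0.6695; cost = 14.8%.
Preferred: weight = 0.4/9.56 = 0.0418; cost = 5%.
Senior notes: weight = 2.76/9.56 = 0.2887; after-tax cost = 3.6% × (1 − 0%) = 3.6000%.
WACC = 0.6695 × 14.8000% + 0.0418 × 5.0000% + 0.2887 × 3.6000% = 11.1565%.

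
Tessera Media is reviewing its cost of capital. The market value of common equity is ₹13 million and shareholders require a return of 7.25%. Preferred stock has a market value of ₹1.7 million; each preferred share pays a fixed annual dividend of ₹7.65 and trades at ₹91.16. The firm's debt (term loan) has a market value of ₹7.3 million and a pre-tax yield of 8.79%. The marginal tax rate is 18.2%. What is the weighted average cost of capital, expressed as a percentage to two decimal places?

Cost of preferred: Rp = 7.65 / 91.16 = 8.3918%.
Total capital V = 13 + 1.7 + 7.3 = 22.
Equity: weight = 13/22 = 0.5909; cost = 7.25%.
Preferred: weight = 1.7/22 = 0.0773; cost = 8.3918%.
Term loan: weight = 7.3/22 = 0.3318; after-tax cost = 8.79% × (1 − 18.2%) = 7.1902%.
WACC = 0.5909 × 7.2500% + 0.0773 × 8.3918% + 0.3318 × 7.1902% = 7.3184%.

7.32%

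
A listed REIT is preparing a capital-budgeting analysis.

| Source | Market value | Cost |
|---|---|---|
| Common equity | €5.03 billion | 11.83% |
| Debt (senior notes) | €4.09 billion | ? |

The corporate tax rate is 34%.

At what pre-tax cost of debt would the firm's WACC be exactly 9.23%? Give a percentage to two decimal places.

Total capital V = 5.03 + 4.09 = 9.12.
Equity weight = 5.03/9.12 = 0.5515.
Senior notes weight = 4.09/9.12 = 0.4485.
Equity contribution = 0.5515 × 11.83% = 6.5247%.
Remaining for debt = 9.23% − 6.5247% = 2.7053%.
Rd × (1 − 34%) × 0.4485 = 2.7053%  ⇒  Rd = 9.1401%.

9.14%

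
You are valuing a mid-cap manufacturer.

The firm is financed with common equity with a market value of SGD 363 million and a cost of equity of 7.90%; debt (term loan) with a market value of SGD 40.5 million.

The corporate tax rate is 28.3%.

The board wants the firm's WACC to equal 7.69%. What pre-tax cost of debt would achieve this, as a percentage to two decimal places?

Total capital V = 363 + 40.5 = 403.5.
Equity weight = 363/403.5 = 0.8996.
Term loan weight = 40.5/403.5 = 0.1004.
Equity contribution = 0.8996 × 7.9% = 7.1071%.
Remaining for debt = 7.69% − 7.1071% = 0.5829%.
Rd × (1 − 28.3%) × 0.1004 = 0.5829%  ⇒  Rd = 8.1001%.

8.10%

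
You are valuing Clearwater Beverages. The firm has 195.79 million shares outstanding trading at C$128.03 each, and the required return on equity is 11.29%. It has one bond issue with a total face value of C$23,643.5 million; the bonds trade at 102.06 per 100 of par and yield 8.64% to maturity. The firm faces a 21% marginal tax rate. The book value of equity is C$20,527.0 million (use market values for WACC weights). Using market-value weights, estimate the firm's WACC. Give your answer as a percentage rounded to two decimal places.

9.10%

Market value of equity E = 128.03 × 195.79m = 25066.9937m. Market value of debt D = 23643.5m × 102.06/100 = 24130.5561m.
Total capital V = 25066.9937 + 24130.5561 = 49197.5498.
Equity: weight = 25066.9937/49197.5498 = 0.5095; cost = 11.29%.
Bonds outstanding: weight = 24130.5561/49197.5498 = 0.4905; after-tax cost = 8.64% × (1 − 21%) = 6.8256%.
WACC = 0.5095 × 11.2900% + 0.4905 × 6.8256% = 9.1003%.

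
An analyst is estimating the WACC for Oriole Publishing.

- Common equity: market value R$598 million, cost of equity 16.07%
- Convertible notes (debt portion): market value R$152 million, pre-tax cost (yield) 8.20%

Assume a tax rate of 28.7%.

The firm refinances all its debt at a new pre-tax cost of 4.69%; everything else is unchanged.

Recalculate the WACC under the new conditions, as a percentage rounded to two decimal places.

13.49%

After the change:
Total capital V = 598 + 152 = 750.
Equity: weight = 598/750 = 0.7973; cost = 16.07%.
Convertible notes (debt portion): weight = 152/750 = 0.2027; after-tax cost = 4.69% × (1 − 28.7%) = 3.3440%.
WACC = 0.7973 × 16.0700% + 0.2027 × 3.3440% = 13.4909%.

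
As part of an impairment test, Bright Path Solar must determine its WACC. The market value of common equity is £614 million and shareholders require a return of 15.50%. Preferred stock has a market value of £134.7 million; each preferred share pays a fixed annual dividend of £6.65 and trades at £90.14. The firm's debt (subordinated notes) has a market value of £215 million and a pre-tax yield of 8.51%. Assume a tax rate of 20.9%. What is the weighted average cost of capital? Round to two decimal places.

12.41%

Cost of preferred: Rp = 6.65 / 90.14 = 7.3774%.
Total capital V = 614 + 134.7 + 215 = 963.7.
Equity: weight = 614/963.7 = 0.6371; cost = 15.5%.
Preferred: weight = 134.7/963.7 = 0.1398; cost = 7.3774%.
Subordinated notes: weight = 215/963.7 = 0.2231; after-tax cost = 8.51% × (1 − 20.9%) = 6.7314%.
WACC = 0.6371 × 15.5000% + 0.1398 × 7.3774% + 0.2231 × 6.7314% = 12.4084%.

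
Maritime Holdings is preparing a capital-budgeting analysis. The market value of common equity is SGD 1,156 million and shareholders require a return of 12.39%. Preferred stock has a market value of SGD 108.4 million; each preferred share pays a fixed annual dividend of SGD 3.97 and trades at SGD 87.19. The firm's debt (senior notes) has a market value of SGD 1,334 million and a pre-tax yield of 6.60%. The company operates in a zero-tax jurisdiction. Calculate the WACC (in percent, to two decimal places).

Cost of preferred: Rp = 3.97 / 87.19 = 4.5533%.
Total capital V = 1156 + 108.4 + 1334 = 2598.4.
Equity: weight = 1156/2598.4 = 0.4449; cost = 12.39%.
Preferred: weight = 108.4/2598.4 = 0.0417; cost = 4.5533%.
Senior notes: weight = 1334/2598.4 = 0.5134; after-tax cost = 6.6% × (1 − 0%) = 6.6000%.
WACC = 0.4449 × 12.3900% + 0.0417 × 4.5533% + 0.5134 × 6.6000% = 9.0905%.

9.09%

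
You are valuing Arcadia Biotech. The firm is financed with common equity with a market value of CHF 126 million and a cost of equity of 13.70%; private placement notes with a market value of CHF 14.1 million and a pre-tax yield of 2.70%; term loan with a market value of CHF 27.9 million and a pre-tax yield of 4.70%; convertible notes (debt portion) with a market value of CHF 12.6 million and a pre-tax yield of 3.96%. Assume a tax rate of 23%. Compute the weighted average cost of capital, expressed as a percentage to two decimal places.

Total capital V = 126 + 14.1 + 27.9 + 12.6 = 180.6.
Equity: weight = 126/180.6 = 0.6977; cost = 13.7%.
Private placement notes: weight = 14.1/180.6 = 0.0781; after-tax cost = 2.7% × (1 − 23%) = 2.0790%.
Term loan: weight = 27.9/180.6 = 0.1545; after-tax cost = 4.7% × (1 − 23%) = 3.6190%.
Convertible notes (debt portion): weight = 12.6/180.6 = 0.0698; after-tax cost = 3.96% × (1 − 23%) = 3.0492%.
WACC = 0.6977 × 13.7000% + 0.0781 × 2.0790% + 0.1545 × 3.6190% + 0.0698 × 3.0492% = 10.4923%.

10.49%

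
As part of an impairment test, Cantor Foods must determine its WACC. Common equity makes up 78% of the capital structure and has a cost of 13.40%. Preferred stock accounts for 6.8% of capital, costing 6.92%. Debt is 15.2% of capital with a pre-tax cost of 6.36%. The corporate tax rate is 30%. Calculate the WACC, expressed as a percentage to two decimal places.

11.60%

After-tax cost of debt = 6.36% × (1 − 30%) = 4.4520%.
WACC = 0.780 × 13.4000% + 0.068 × 6.9200% + 0.152 × 4.4520% = 11.5993%.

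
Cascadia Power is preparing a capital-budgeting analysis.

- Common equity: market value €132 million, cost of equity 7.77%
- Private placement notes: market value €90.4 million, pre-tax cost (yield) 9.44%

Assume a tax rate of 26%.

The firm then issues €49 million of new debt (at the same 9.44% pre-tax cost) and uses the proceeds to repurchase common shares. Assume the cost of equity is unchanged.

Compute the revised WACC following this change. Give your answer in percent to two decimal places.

7.28%

After the change:
Total capital V = 83 + 139.4 = 222.4.
Equity: weight = 83/222.4 = 0.3732; cost = 7.77%.
Private placement notes: weight = 139.4/222.4 = 0.6268; after-tax cost = 9.44% × (1 − 26%) = 6.9856%.
WACC = 0.3732 × 7.7700% + 0.6268 × 6.9856% = 7.2783%.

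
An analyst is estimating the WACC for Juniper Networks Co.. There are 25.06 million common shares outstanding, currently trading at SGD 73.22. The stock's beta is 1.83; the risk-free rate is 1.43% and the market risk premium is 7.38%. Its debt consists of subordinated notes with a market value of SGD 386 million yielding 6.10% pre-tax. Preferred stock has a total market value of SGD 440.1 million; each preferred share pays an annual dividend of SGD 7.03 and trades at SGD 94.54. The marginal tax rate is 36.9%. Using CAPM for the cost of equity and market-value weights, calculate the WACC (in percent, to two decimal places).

Cost of equity via CAPM: Re = 1.43% + 1.83 × 7.38% = 14.9354%.
Cost of preferred: Rp = 7.03 / 94.54 = 7.4360%.
Market value of equity E = 73.22 × 25.06m = 1834.8932m.
Total capital V = 1834.8932 + 440.1 + 386 = 2660.9932.
Equity: weight = 1834.8932/2660.9932 = 0.6896; cost = 14.9354%.
Preferred: weight = 440.1/2660.9932 = 0.1654; cost = 7.436%.
Subordinated notes: weight = 386/2660.9932 = 0.1451; after-tax cost = 6.1% × (1 − 36.9%) = 3.8491%.
WACC = 0.6896 × 14.9354% + 0.1654 × 7.4360% + 0.1451 × 3.8491% = 12.0869%.

12.09%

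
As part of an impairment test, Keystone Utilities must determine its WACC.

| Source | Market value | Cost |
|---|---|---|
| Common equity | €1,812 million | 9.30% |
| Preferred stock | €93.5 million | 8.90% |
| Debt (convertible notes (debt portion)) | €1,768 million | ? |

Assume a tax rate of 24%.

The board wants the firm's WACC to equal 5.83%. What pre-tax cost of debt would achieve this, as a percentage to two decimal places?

2.78%

Total capital V = 1812 + 93.5 + 1768 = 3673.5.
Equity weight = 1812/3673.5 = 0.4933.
Preferred weight = 93.5/3673.5 = 0.0255.
Convertible notes (debt portion) weight = 1768/3673.5 = 0.4813.
Equity contribution = 0.4933 × 9.3% = 4.5873%.
Preferred contribution = 0.0255 × 8.9% = 0.2265%.
Remaining for debt = 5.83% − 4.8139% = 1.0161%.
Rd × (1 − 24%) × 0.4813 = 1.0161%  ⇒  Rd = 2.7780%.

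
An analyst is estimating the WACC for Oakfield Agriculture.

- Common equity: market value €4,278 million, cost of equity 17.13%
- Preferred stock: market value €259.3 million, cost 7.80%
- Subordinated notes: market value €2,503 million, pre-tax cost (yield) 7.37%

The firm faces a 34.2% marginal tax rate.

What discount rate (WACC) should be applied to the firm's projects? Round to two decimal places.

12.42%

Total capital V = 4278 + 259.3 + 2503 = 7040.3.
Equity: weight = 4278/7040.3 = 0.6076; cost = 17.13%.
Preferred: weight = 259.3/7040.3 = 0.0368; cost = 7.8%.
Subordinated notes: weight = 2503/7040.3 = 0.3555; after-tax cost = 7.37% × (1 − 34.2%) = 4.8495%.
WACC = 0.6076 × 17.1300% + 0.0368 × 7.8000% + 0.3555 × 4.8495% = 12.4203%.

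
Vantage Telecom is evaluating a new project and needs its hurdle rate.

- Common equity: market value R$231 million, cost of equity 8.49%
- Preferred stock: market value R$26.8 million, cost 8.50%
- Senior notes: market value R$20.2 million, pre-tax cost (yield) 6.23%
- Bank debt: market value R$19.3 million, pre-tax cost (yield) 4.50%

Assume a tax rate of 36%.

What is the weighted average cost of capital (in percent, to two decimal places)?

7.82%

Total capital V = 231 + 26.8 + 20.2 + 19.3 = 297.3.
Equity: weight = 231/297.3 = 0.7770; cost = 8.49%.
Preferred: weight = 26.8/297.3 = 0.0901; cost = 8.5%.
Senior notes: weight = 20.2/297.3 = 0.0679; after-tax cost = 6.23% × (1 − 36%) = 3.9872%.
Bank debt: weight = 19.3/297.3 = 0.0649; after-tax cost = 4.5% × (1 − 36%) = 2.8800%.
WACC = 0.7770 × 8.4900% + 0.0901 × 8.5000% + 0.0679 × 3.9872% + 0.0649 × 2.8800% = 7.8208%.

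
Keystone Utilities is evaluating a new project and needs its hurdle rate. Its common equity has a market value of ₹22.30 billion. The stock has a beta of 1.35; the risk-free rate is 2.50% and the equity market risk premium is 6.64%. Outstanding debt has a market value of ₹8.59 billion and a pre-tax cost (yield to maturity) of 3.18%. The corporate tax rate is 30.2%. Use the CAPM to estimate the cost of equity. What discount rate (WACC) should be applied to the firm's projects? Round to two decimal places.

8.89%

Cost of equity via CAPM: Re = 2.5% + 1.35 × 6.64% = 11.4640%.
Total capital V = 22.3 + 8.59 = 30.89.
Equity: weight = 22.3/30.89 = 0.7219; cost = 11.464%.
Debt: weight = 8.59/30.89 = 0.2781; after-tax cost = 3.18% × (1 − 30.2%) = 2.2196%.
WACC = 0.7219 × 11.4640% + 0.2781 × 2.2196% = 8.8933%.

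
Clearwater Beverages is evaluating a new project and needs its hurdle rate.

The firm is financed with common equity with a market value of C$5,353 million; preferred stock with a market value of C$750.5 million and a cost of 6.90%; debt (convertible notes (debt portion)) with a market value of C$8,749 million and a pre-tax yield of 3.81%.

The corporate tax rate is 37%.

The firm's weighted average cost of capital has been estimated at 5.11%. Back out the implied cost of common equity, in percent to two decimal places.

Total capital V = 5353 + 750.5 + 8749 = 14852.5.
Equity weight = 5353/14852.5 = 0.3604.
Preferred weight = 750.5/14852.5 = 0.0505.
Convertible notes (debt portion) weight = 8749/14852.5 = 0.5891.
Debt contribution = 0.5891 × 3.81% × (1 − 37%) = 1.4139%.
Preferred contribution = 0.0505 × 6.9% = 0.3487%.
Required equity contribution = 5.11% − 1.7626% = 3.3474%.
Re = 3.3474% / 0.3604 = 9.2878%.

9.29%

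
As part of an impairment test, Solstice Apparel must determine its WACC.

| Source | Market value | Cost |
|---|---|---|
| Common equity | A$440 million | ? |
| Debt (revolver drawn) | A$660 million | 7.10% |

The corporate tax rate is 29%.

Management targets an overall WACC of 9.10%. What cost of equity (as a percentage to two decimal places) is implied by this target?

Total capital V = 440 + 660 = 1100.
Equity weight = 440/1100 = 0.4000.
Revolver drawn weight = 660/1100 = 0.6000.
Debt contribution = 0.6000 × 7.1% × (1 − 29%) = 3.0246%.
Required equity contribution = 9.1% − 3.0246% = 6.0754%.
Re = 6.0754% / 0.4000 = 15.1885%.

15.19%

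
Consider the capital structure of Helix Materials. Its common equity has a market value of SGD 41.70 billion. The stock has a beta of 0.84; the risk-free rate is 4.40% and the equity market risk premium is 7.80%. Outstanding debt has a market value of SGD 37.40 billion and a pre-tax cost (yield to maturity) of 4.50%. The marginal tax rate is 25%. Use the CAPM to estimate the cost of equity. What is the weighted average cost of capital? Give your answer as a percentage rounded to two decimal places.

Cost of equity via CAPM: Re = 4.4% + 0.84 × 7.8% = 10.9520%.
Total capital V = 41.7 + 37.4 = 79.1.
Equity: weight = 41.7/79.1 = 0.5272; cost = 10.952%.
Debt: weight = 37.4/79.1 = 0.4728; after-tax cost = 4.5% × (1 − 25%) = 3.3750%.
WACC = 0.5272 × 10.9520% + 0.4728 × 3.3750% = 7.3694%.

7.37%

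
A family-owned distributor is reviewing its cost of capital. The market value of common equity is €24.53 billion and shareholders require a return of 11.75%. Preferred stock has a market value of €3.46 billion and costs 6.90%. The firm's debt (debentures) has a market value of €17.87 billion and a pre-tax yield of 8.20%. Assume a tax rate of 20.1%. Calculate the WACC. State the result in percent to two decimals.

9.36%

Total capital V = 24.53 + 3.46 + 17.87 = 45.86.
Equity: weight = 24.53/45.86 = 0.5349; cost = 11.75%.
Preferred: weight = 3.46/45.86 = 0.0754; cost = 6.9%.
Debentures: weight = 17.87/45.86 = 0.3897; after-tax cost = 8.2% × (1 − 20.1%) = 6.5518%.
WACC = 0.5349 × 11.7500% + 0.0754 × 6.9000% + 0.3897 × 6.5518% = 9.3585%.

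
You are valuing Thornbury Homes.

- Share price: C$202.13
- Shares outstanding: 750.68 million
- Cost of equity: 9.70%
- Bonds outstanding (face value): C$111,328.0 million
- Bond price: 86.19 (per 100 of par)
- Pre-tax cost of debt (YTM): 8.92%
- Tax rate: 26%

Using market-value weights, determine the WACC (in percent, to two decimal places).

8.50%

Market value of equity E = 202.13 × 750.68m = 151734.9484m. Market value of debt D = 111328m × 86.19/100 = 95953.6032m.
Total capital V = 151734.9484 + 95953.6032 = 247688.5516.
Equity: weight = 151734.9484/247688.5516 = 0.6126; cost = 9.7%.
Bonds outstanding: weight = 95953.6032/247688.5516 = 0.3874; after-tax cost = 8.92% × (1 − 26%) = 6.6008%.
WACC = 0.6126 × 9.7000% + 0.3874 × 6.6008% = 8.4994%.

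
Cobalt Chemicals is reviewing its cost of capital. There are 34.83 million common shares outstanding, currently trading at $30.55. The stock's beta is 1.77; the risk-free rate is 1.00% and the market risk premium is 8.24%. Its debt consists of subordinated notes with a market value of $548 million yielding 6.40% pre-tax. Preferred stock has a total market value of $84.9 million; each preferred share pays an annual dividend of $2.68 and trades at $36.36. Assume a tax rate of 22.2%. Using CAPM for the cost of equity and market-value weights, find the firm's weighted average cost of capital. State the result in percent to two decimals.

11.75%

Cost of equity via CAPM: Re = 1.0% + 1.77 × 8.24% = 15.5848%.
Cost of preferred: Rp = 2.68 / 36.36 = 7.3707%.
Market value of equity E = 30.55 × 34.83m = 1064.0565m.
Total capital V = 1064.0565 + 84.9 + 548 = 1696.9565.
Equity: weight = 1064.0565/1696.9565 = 0.6270; cost = 15.5848%.
Preferred: weight = 84.9/1696.9565 = 0.0500; cost = 7.3707%.
Subordinated notes: weight = 548/1696.9565 = 0.3229; after-tax cost = 6.4% × (1 − 22.2%) = 4.9792%.
WACC = 0.6270 × 15.5848% + 0.0500 × 7.3707% + 0.3229 × 4.9792% = 11.7490%.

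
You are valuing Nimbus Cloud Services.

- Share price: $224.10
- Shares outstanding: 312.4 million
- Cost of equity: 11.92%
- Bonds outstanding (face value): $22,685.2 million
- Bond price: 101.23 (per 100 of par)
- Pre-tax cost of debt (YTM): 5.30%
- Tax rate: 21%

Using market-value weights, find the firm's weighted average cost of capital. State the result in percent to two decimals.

Market value of equity E = 224.1 × 312.4m = 70008.84m. Market value of debt D = 22685.2m × 101.23/100 = 22964.22796m.
Total capital V = 70008.84 + 22964.22796 = 92973.06796.
Equity: weight = 70008.84/92973.06796 = 0.7530; cost = 11.92%.
Bonds outstanding: weight = 22964.22796/92973.06796 = 0.2470; after-tax cost = 5.3% × (1 − 21%) = 4.1870%.
WACC = 0.7530 × 11.9200% + 0.2470 × 4.1870% = 10.0100%.

10.01%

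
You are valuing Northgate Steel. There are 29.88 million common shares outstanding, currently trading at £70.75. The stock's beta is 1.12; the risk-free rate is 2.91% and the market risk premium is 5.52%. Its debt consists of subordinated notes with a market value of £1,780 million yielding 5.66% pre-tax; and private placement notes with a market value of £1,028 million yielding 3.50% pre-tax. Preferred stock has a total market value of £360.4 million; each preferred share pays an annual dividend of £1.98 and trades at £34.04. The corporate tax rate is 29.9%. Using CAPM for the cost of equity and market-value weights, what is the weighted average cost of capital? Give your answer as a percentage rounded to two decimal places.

5.85%

Cost of equity via CAPM: Re = 2.91% + 1.12 × 5.52% = 9.0924%.
Cost of preferred: Rp = 1.98 / 34.04 = 5.8167%.
Market value of equity E = 70.75 × 29.88m = 2114.01m.
Total capital V = 2114.01 + 360.4 + 1780 + 1028 = 5282.41.
Equity: weight = 2114.01/5282.41 = 0.4002; cost = 9.0924%.
Preferred: weight = 360.4/5282.41 = 0.0682; cost = 5.8167%.
Subordinated notes: weight = 1780/5282.41 = 0.3370; after-tax cost = 5.66% × (1 − 29.9%) = 3.9677%.
Private placement notes: weight = 1028/5282.41 = 0.1946; after-tax cost = 3.5% × (1 − 29.9%) = 2.4535%.
WACC = 0.4002 × 9.0924% + 0.0682 × 5.8167% + 0.3370 × 3.9677% + 0.1946 × 2.4535% = 5.8501%.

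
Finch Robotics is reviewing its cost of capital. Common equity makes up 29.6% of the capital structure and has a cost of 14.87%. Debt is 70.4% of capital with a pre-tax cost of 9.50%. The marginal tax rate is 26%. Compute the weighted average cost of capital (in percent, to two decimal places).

9.35%

After-tax cost of debt = 9.5% × (1 − 26%) = 7.0300%.
WACC = 0.296 × 14.8700% + 0.704 × 7.0300% = 9.3506%.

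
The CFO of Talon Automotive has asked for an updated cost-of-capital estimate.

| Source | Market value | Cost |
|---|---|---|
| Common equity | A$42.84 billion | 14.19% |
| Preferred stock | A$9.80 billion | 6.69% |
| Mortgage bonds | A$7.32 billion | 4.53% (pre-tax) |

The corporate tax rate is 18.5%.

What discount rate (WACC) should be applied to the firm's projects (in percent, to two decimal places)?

Total capital V = 42.84 + 9.8 + 7.32 = 59.96.
Equity: weight = 42.84/59.96 = 0.7145; cost = 14.19%.
Preferred: weight = 9.8/59.96 = 0.1634; cost = 6.69%.
Mortgage bonds: weight = 7.32/59.96 = 0.1221; after-tax cost = 4.53% × (1 − 18.5%) = 3.6919%.
WACC = 0.7145 × 14.1900% + 0.1634 × 6.6900% + 0.1221 × 3.6919% = 11.6826%.

11.68%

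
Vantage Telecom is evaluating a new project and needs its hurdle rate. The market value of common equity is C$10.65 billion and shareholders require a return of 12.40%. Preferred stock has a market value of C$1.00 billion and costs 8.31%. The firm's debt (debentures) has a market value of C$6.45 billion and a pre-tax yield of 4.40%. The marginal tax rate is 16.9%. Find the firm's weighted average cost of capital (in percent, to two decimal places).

Total capital V = 10.65 + 1 + 6.45 = 18.1.
Equity: weight = 10.65/18.1 = 0.5884; cost = 12.4%.
Preferred: weight = 1/18.1 = 0.0552; cost = 8.31%.
Debentures: weight = 6.45/18.1 = 0.3564; after-tax cost = 4.4% × (1 − 16.9%) = 3.6564%.
WACC = 0.5884 × 12.4000% + 0.0552 × 8.3100% + 0.3564 × 3.6564% = 9.0582%.

9.06%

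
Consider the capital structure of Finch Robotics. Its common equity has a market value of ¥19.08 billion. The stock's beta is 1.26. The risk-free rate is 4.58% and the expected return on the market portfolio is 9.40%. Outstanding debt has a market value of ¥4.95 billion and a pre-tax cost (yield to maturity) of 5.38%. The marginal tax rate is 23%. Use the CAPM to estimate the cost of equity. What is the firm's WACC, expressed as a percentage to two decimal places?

9.31%

Market risk premium = 9.4% − 4.58% = 4.82%.
Cost of equity via CAPM: Re = 4.58% + 1.26 × 4.82% = 10.6532%.
Total capital V = 19.08 + 4.95 = 24.03.
Equity: weight = 19.08/24.03 = 0.7940; cost = 10.6532%.
Debt: weight = 4.95/24.03 = 0.2060; after-tax cost = 5.38% × (1 − 23%) = 4.1426%.
WACC = 0.7940 × 10.6532% + 0.2060 × 4.1426% = 9.3121%.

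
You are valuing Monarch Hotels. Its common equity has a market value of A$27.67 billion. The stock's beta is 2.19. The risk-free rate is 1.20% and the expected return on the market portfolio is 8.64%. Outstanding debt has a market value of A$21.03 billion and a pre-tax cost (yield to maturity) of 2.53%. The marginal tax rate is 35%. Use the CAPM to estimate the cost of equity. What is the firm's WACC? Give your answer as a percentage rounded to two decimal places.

10.65%

Market risk premium = 8.64% − 1.2% = 7.44%.
Cost of equity via CAPM: Re = 1.2% + 2.19 × 7.44% = 17.4936%.
Total capital V = 27.67 + 21.03 = 48.7.
Equity: weight = 27.67/48.7 = 0.5682; cost = 17.4936%.
Debt: weight = 21.03/48.7 = 0.4318; after-tax cost = 2.53% × (1 − 35%) = 1.6445%.
WACC = 0.5682 × 17.4936% + 0.4318 × 1.6445% = 10.6495%.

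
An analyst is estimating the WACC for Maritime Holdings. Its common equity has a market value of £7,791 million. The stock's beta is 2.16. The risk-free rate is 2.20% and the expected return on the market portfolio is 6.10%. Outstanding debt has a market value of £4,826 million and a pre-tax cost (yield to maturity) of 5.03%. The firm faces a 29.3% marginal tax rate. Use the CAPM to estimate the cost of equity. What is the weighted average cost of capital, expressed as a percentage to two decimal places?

Market risk premium = 6.1% − 2.2% = 3.9%.
Cost of equity via CAPM: Re = 2.2% + 2.16 × 3.9% = 10.6240%.
Total capital V = 7791 + 4826 = 12617.
Equity: weight = 7791/12617 = 0.6175; cost = 10.624%.
Debt: weight = 4826/12617 = 0.3825; after-tax cost = 5.03% × (1 − 29.3%) = 3.5562%.
WACC = 0.6175 × 10.6240% + 0.3825 × 3.5562% = 7.9206%.

7.92%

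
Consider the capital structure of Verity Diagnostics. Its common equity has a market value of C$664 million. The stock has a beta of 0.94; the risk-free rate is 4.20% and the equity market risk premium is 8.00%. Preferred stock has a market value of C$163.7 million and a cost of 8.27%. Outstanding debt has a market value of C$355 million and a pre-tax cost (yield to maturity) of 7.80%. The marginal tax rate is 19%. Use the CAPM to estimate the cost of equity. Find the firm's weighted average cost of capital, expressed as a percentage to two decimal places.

Cost of equity via CAPM: Re = 4.2% + 0.94 × 8.0% = 11.7200%.
Total capital V = 664 + 163.7 + 355 = 1182.7.
Equity: weight = 664/1182.7 = 0.5614; cost = 11.72%.
Preferred: weight = 163.7/1182.7 = 0.1384; cost = 8.27%.
Debt: weight = 355/1182.7 = 0.3002; after-tax cost = 7.8% × (1 − 19%) = 6.3180%.
WACC = 0.5614 × 11.7200% + 0.1384 × 8.2700% + 0.3002 × 6.3180% = 9.6210%.

9.62%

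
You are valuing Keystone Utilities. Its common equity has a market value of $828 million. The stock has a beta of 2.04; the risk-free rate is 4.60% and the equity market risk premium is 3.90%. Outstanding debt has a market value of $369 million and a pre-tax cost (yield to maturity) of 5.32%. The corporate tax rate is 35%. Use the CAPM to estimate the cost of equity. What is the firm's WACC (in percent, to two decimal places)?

Cost of equity via CAPM: Re = 4.6% + 2.04 × 3.9% = 12.5560%.
Total capital V = 828 + 369 = 1197.
Equity: weight = 828/1197 = 0.6917; cost = 12.556%.
Debt: weight = 369/1197 = 0.3083; after-tax cost = 5.32% × (1 − 35%) = 3.4580%.
WACC = 0.6917 × 12.5560% + 0.3083 × 3.4580% = 9.7514%.

9.75%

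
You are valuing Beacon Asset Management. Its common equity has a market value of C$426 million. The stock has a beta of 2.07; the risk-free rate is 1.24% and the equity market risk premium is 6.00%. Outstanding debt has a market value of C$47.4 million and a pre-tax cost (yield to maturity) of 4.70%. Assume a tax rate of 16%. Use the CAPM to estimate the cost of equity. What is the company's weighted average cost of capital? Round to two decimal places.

Cost of equity via CAPM: Re = 1.24% + 2.07 × 6.0% = 13.6600%.
Total capital V = 426 + 47.4 = 473.4.
Equity: weight = 426/473.4 = 0.8999; cost = 13.66%.
Debt: weight = 47.4/473.4 = 0.1001; after-tax cost = 4.7% × (1 − 16%) = 3.9480%.
WACC = 0.8999 × 13.6600% + 0.1001 × 3.9480% = 12.6876%.

12.69%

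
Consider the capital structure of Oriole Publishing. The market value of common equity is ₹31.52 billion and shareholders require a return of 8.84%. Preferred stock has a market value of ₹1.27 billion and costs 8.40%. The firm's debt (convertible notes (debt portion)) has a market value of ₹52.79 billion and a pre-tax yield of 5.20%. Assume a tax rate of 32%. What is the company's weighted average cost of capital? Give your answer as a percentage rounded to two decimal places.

Total capital V = 31.52 + 1.27 + 52.79 = 85.58.
Equity: weight = 31.52/85.58 = 0.3683; cost = 8.84%.
Preferred: weight = 1.27/85.58 = 0.0148; cost = 8.4%.
Convertible notes (debt portion): weight = 52.79/85.58 = 0.6168; after-tax cost = 5.2% × (1 − 32%) = 3.5360%.
WACC = 0.3683 × 8.8400% + 0.0148 × 8.4000% + 0.6168 × 3.5360% = 5.5617%.

5.56%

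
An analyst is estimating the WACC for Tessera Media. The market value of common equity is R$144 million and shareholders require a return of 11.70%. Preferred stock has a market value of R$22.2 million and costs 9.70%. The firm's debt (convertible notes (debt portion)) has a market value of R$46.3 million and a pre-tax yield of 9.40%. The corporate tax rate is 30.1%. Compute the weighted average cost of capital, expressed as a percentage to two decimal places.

Total capital V = 144 + 22.2 + 46.3 = 212.5.
Equity: weight = 144/212.5 = 0.6776; cost = 11.7%.
Preferred: weight = 22.2/212.5 = 0.1045; cost = 9.7%.
Convertible notes (debt portion): weight = 46.3/212.5 = 0.2179; after-tax cost = 9.4% × (1 − 30.1%) = 6.5706%.
WACC = 0.6776 × 11.7000% + 0.1045 × 9.7000% + 0.2179 × 6.5706% = 10.3735%.

10.37%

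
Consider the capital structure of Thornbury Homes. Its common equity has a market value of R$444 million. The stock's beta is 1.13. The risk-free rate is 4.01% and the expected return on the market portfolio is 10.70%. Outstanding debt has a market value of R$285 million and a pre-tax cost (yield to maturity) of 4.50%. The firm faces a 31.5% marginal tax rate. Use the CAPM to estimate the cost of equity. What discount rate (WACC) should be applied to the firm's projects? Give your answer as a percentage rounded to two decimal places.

8.25%

Market risk premium = 10.7% − 4.01% = 6.69%.
Cost of equity via CAPM: Re = 4.01% + 1.13 × 6.69% = 11.5697%.
Total capital V = 444 + 285 = 729.
Equity: weight = 444/729 = 0.6091; cost = 11.5697%.
Debt: weight = 285/729 = 0.3909; after-tax cost = 4.5% × (1 − 31.5%) = 3.0825%.
WACC = 0.6091 × 11.5697% + 0.3909 × 3.0825% = 8.2517%.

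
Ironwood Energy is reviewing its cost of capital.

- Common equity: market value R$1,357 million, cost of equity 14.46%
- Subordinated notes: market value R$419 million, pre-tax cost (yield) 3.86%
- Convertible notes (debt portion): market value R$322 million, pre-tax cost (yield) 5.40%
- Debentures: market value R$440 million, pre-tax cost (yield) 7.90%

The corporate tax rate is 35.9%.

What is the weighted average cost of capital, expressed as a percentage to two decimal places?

9.46%

Total capital V = 1357 + 419 + 322 + 440 = 2538.
Equity: weight = 1357/2538 = 0.5347; cost = 14.46%.
Subordinated notes: weight = 419/2538 = 0.1651; after-tax cost = 3.86% × (1 − 35.9%) = 2.4743%.
Convertible notes (debt portion): weight = 322/2538 = 0.1269; after-tax cost = 5.4% × (1 − 35.9%) = 3.4614%.
Debentures: weight = 440/2538 = 0.1734; after-tax cost = 7.9% × (1 − 35.9%) = 5.0639%.
WACC = 0.5347 × 14.4600% + 0.1651 × 2.4743% + 0.1269 × 3.4614% + 0.1734 × 5.0639% = 9.4569%.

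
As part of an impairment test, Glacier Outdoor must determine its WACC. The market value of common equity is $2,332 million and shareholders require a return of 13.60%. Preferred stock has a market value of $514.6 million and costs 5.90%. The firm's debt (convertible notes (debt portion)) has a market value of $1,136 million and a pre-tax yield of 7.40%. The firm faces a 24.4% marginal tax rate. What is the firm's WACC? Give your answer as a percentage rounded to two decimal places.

Total capital V = 2332 + 514.6 + 1136 = 3982.6.
Equity: weight = 2332/3982.6 = 0.5855; cost = 13.6%.
Preferred: weight = 514.6/3982.6 = 0.1292; cost = 5.9%.
Convertible notes (debt portion): weight = 1136/3982.6 = 0.2852; after-tax cost = 7.4% × (1 − 24.4%) = 5.5944%.
WACC = 0.5855 × 13.6000% + 0.1292 × 5.9000% + 0.2852 × 5.5944% = 10.3215%.

10.32%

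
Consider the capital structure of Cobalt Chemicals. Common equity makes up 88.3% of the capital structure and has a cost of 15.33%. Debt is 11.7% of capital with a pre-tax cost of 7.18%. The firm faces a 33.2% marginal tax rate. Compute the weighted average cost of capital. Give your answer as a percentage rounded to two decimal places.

After-tax cost of debt = 7.18% × (1 − 33.2%) = 4.7962%.
WACC = 0.883 × 15.3300% + 0.117 × 4.7962% = 14.0976%.

14.10%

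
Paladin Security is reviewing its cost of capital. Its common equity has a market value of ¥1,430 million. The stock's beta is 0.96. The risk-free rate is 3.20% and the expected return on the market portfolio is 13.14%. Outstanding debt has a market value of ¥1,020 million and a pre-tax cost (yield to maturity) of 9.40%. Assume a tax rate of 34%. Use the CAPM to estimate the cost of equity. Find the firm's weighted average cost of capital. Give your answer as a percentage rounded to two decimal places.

10.02%

Market risk premium = 13.14% − 3.2% = 9.94%.
Cost of equity via CAPM: Re = 3.2% + 0.96 × 9.94% = 12.7424%.
Total capital V = 1430 + 1020 = 2450.
Equity: weight = 1430/2450 = 0.5837; cost = 12.7424%.
Debt: weight = 1020/2450 = 0.4163; after-tax cost = 9.4% × (1 − 34%) = 6.2040%.
WACC = 0.5837 × 12.7424% + 0.4163 × 6.2040% = 10.0203%.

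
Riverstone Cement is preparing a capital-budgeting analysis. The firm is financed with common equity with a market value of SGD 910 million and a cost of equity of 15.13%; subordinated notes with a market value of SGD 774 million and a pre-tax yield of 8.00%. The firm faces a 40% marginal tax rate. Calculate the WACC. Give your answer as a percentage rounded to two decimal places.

10.38%

Total capital V = 910 + 774 = 1684.
Equity: weight = 910/1684 = 0.5404; cost = 15.13%.
Subordinated notes: weight = 774/1684 = 0.4596; after-tax cost = 8% × (1 − 40%) = 4.8000%.
WACC = 0.5404 × 15.1300% + 0.4596 × 4.8000% = 10.3821%.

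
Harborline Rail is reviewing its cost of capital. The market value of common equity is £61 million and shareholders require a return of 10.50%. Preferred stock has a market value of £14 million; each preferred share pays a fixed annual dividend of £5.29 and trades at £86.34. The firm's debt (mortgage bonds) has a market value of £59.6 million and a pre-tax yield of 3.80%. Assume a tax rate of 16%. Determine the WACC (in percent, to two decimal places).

6.81%

Cost of preferred: Rp = 5.29 / 86.34 = 6.1269%.
Total capital V = 61 + 14 + 59.6 = 134.6.
Equity: weight = 61/134.6 = 0.4532; cost = 10.5%.
Preferred: weight = 14/134.6 = 0.1040; cost = 6.1269%.
Mortgage bonds: weight = 59.6/134.6 = 0.4428; after-tax cost = 3.8% × (1 − 16%) = 3.1920%.
WACC = 0.4532 × 10.5000% + 0.1040 × 6.1269% + 0.4428 × 3.1920% = 6.8092%.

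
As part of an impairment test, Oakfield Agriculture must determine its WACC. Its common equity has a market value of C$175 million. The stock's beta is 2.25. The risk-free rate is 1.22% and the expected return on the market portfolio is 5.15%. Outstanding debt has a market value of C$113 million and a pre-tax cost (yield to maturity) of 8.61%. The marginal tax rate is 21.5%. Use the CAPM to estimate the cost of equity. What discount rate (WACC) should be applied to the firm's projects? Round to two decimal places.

Market risk premium = 5.15% − 1.22% = 3.93%.
Cost of equity via CAPM: Re = 1.22% + 2.25 × 3.93% = 10.0625%.
Total capital V = 175 + 113 = 288.
Equity: weight = 175/288 = 0.6076; cost = 10.0625%.
Debt: weight = 113/288 = 0.3924; after-tax cost = 8.61% × (1 − 21.5%) = 6.7588%.
WACC = 0.6076 × 10.0625% + 0.3924 × 6.7588% = 8.7663%.

8.77%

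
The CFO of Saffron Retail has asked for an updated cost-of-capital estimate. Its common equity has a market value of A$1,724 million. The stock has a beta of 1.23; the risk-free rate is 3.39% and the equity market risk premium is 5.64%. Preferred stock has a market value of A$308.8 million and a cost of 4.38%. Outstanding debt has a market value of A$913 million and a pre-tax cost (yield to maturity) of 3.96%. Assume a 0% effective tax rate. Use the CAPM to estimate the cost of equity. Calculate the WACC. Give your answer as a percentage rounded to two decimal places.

7.73%

Cost of equity via CAPM: Re = 3.39% + 1.23 × 5.64% = 10.3272%.
Total capital V = 1724 + 308.8 + 913 = 2945.8.
Equity: weight = 1724/2945.8 = 0.5852; cost = 10.3272%.
Preferred: weight = 308.8/2945.8 = 0.1048; cost = 4.38%.
Debt: weight = 913/2945.8 = 0.3099; after-tax cost = 3.96% × (1 − 0%) = 3.9600%.
WACC = 0.5852 × 10.3272% + 0.1048 × 4.3800% + 0.3099 × 3.9600% = 7.7304%.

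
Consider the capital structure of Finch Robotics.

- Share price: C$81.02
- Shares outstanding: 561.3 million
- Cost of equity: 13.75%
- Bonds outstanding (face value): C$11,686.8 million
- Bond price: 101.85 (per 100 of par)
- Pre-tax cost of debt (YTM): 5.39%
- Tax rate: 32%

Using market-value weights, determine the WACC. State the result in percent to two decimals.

11.66%

Market value of equity E = 81.02 × 561.3m = 45476.526m. Market value of debt D = 11686.8m × 101.85/100 = 11903.0058m.
Total capital V = 45476.526 + 11903.0058 = 57379.5318.
Equity: weight = 45476.526/57379.5318 = 0.7926; cost = 13.75%.
Bonds outstanding: weight = 11903.0058/57379.5318 = 0.2074; after-tax cost = 5.39% × (1 − 32%) = 3.6652%.
WACC = 0.7926 × 13.7500% + 0.2074 × 3.6652% = 11.6580%.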